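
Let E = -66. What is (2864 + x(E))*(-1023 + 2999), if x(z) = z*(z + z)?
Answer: 22874176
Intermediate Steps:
x(z) = 2*z² (x(z) = z*(2*z) = 2*z²)
(2864 + x(E))*(-1023 + 2999) = (2864 + 2*(-66)²)*(-1023 + 2999) = (2864 + 2*4356)*1976 = (2864 + 8712)*1976 = 11576*1976 = 22874176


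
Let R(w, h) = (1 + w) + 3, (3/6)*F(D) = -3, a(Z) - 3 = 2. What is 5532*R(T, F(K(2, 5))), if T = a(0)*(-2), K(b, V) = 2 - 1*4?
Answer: -33192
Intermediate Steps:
a(Z) = 5 (a(Z) = 3 + 2 = 5)
K(b, V) = -2 (K(b, V) = 2 - 4 = -2)
F(D) = -6 (F(D) = 2*(-3) = -6)
T = -10 (T = 5*(-2) = -10)
R(w, h) = 4 + w
5532*R(T, F(K(2, 5))) = 5532*(4 - 10) = 5532*(-6) = -33192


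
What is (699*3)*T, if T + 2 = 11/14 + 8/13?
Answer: -228573/182 ≈ -1255.9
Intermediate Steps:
T = -109/182 (T = -2 + (11/14 + 8/13) = -2 + 255/182 = -109/182 ≈ -0.59890)
(699*3)*T = (699*3)*(-109/182) = 2097*(-109/182) = -228573/182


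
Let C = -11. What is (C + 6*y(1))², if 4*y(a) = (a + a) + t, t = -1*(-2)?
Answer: 25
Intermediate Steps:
t = 2
y(a) = ½ + a/2 (y(a) = ((a + a) + 2)/4 = (2*a + 2)/4 = (2 + 2*a)/4 = ½ + a/2)
(C + 6*y(1))² = (-11 + 6*(½ + (½)*1))² = (-11 + 6*(½ + ½))² = (-11 + 6*1)² = (-11 + 6)² = (-5)² = 25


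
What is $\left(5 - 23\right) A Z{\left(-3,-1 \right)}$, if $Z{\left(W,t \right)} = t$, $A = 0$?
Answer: $0$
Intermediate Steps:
$\left(5 - 23\right) A Z{\left(-3,-1 \right)} = \left(5 - 23\right) 0 \left(-1\right) = \left(-18\right) 0 \left(-1\right) = 0 \left(-1\right) = 0$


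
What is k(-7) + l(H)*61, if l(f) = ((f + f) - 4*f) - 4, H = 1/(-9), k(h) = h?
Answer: -2137/9 ≈ -237.44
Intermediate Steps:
H = -⅑ ≈ -0.11111
l(f) = -4 - 2*f (l(f) = (2*f - 4*f) - 4 = -2*f - 4 = -4 - 2*f)
k(-7) + l(H)*61 = -7 + (-4 - 2*(-⅑))*61 = -7 + (-4 + 2/9)*61 = -7 - 34/9*61 = -7 - 2074/9 = -2137/9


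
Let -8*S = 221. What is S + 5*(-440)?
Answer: -17821/8 ≈ -2227.6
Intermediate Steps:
S = -221/8 (S = -⅛*221 = -221/8 ≈ -27.625)
S + 5*(-440) = -221/8 + 5*(-440) = -221/8 - 2200 = -17821/8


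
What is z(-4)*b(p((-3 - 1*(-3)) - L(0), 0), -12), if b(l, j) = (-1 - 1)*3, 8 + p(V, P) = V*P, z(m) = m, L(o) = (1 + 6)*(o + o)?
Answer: 24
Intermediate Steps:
L(o) = 14*o (L(o) = 7*(2*o) = 14*o)
p(V, P) = -8 + P*V (p(V, P) = -8 + V*P = -8 + P*V)
b(l, j) = -6 (b(l, j) = -2*3 = -6)
z(-4)*b(p((-3 - 1*(-3)) - L(0), 0), -12) = -4*(-6) = 24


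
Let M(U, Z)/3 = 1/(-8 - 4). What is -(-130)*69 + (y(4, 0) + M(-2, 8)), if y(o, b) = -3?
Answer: 35867/4 ≈ 8966.8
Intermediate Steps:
M(U, Z) = -¼ (M(U, Z) = 3/(-8 - 4) = 3/(-12) = 3*(-1/12) = -¼)
-(-130)*69 + (y(4, 0) + M(-2, 8)) = -(-130)*69 + (-3 - ¼) = -130*(-69) - 13/4 = 8970 - 13/4 = 35867/4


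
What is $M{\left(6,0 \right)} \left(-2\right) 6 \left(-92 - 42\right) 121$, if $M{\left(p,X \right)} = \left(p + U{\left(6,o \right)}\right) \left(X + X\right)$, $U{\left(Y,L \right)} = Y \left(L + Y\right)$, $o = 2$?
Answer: $0$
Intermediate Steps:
$M{\left(p,X \right)} = 2 X \left(48 + p\right)$ ($M{\left(p,X \right)} = \left(p + 6 \left(2 + 6\right)\right) \left(X + X\right) = \left(p + 6 \cdot 8\right) 2 X = \left(p + 48\right) 2 X = \left(48 + p\right) 2 X = 2 X \left(48 + p\right)$)
$M{\left(6,0 \right)} \left(-2\right) 6 \left(-92 - 42\right) 121 = 2 \cdot 0 \left(48 + 6\right) \left(-2\right) 6 \left(-92 - 42\right) 121 = 2 \cdot 0 \cdot 54 \left(-2\right) 6 \left(-92 - 42\right) 121 = 0 \left(-2\right) 6 \left(-134\right) 121 = 0 \cdot 6 \left(-134\right) 121 = 0 \left(-134\right) 121 = 0 \cdot 121 = 0$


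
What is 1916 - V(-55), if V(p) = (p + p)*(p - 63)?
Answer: -11064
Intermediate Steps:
V(p) = 2*p*(-63 + p) (V(p) = (2*p)*(-63 + p) = 2*p*(-63 + p))
1916 - V(-55) = 1916 - 2*(-55)*(-63 - 55) = 1916 - 2*(-55)*(-118) = 1916 - 1*12980 = 1916 - 12980 = -11064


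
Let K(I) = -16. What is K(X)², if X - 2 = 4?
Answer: 256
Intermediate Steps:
X = 6 (X = 2 + 4 = 6)
K(X)² = (-16)² = 256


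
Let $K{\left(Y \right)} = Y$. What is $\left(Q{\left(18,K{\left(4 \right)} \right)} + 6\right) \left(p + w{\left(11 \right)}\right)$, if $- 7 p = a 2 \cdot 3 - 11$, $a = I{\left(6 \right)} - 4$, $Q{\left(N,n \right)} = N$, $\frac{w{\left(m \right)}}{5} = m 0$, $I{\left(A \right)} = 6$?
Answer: $- \frac{24}{7} \approx -3.4286$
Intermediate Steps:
$w{\left(m \right)} = 0$ ($w{\left(m \right)} = 5 m 0 = 5 \cdot 0 = 0$)
$a = 2$ ($a = 6 - 4 = 2$)
$p = - \frac{1}{7}$ ($p = - \frac{2 \cdot 2 \cdot 3 - 11}{7} = - \frac{2 \cdot 6 - 11}{7} = - \frac{12 - 11}{7} = \left(- \frac{1}{7}\right) 1 = - \frac{1}{7} \approx -0.14286$)
$\left(Q{\left(18,K{\left(4 \right)} \right)} + 6\right) \left(p + w{\left(11 \right)}\right) = \left(18 + 6\right) \left(- \frac{1}{7} + 0\right) = 24 \left(- \frac{1}{7}\right) = - \frac{24}{7}$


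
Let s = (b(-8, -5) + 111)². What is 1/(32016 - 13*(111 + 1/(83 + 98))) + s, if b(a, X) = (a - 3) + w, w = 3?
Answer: 58707023481/5533700 ≈ 10609.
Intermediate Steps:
b(a, X) = a (b(a, X) = (a - 3) + 3 = (-3 + a) + 3 = a)
s = 10609 (s = (-8 + 111)² = 103² = 10609)
1/(32016 - 13*(111 + 1/(83 + 98))) + s = 1/(32016 - 13*(111 + 1/(83 + 98))) + 10609 = 1/(32016 - 13*(111 + 1/181)) + 10609 = 1/(32016 - 13*20092/181) + 10609 = 1/(32016 - 261196/181) + 10609 = 1/(5533700/181) + 10609 = 181/5533700 + 10609 = 58707023481/5533700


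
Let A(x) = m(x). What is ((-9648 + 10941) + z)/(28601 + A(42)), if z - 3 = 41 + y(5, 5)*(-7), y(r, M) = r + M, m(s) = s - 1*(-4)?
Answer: 1267/28647 ≈ 0.044228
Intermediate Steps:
m(s) = 4 + s (m(s) = s + 4 = 4 + s)
A(x) = 4 + x
y(r, M) = M + r
z = -26 (z = 3 + (41 + (5 + 5)*(-7)) = 3 + (41 + 10*(-7)) = 3 + (41 - 70) = 3 - 29 = -26)
((-9648 + 10941) + z)/(28601 + A(42)) = ((-9648 + 10941) - 26)/(28601 + (4 + 42)) = (1293 - 26)/(28601 + 46) = 1267/28647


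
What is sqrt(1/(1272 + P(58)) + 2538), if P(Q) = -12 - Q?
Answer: sqrt(3666913754)/1202 ≈ 50.379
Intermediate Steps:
sqrt(1/(1272 + P(58)) + 2538) = sqrt(1/(1272 + (-12 - 1*58)) + 2538) = sqrt(1/(1272 + (-12 - 58)) + 2538) = sqrt(1/(1272 - 70) + 2538) = sqrt(1/1202 + 2538) = sqrt(3050677/1202) = sqrt(3666913754)/1202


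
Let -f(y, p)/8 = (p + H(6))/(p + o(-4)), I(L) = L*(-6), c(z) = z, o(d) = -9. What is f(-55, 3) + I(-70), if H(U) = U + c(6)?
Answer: 440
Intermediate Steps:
H(U) = 6 + U (H(U) = U + 6 = 6 + U)
I(L) = -6*L
f(y, p) = -8*(12 + p)/(-9 + p) (f(y, p) = -8*(p + (6 + 6))/(p - 9) = -8*(p + 12)/(-9 + p) = -8*(12 + p)/(-9 + p))
f(-55, 3) + I(-70) = 8*(-12 - 1*3)/(-9 + 3) - 6*(-70) = 8*(-12 - 3)/(-6) + 420 = 8*(-1/6)*(-15) + 420 = 20 + 420 = 440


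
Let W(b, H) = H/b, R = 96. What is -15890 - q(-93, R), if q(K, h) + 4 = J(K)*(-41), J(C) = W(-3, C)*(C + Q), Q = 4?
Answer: -129005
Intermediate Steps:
J(C) = -C*(4 + C)/3 (J(C) = (C/(-3))*(C + 4) = (C*(-⅓))*(4 + C) = (-C/3)*(4 + C) = -C*(4 + C)/3)
q(K, h) = -4 + 41*K*(4 + K)/3 (q(K, h) = -4 - K*(4 + K)/3*(-41) = -4 + 41*K*(4 + K)/3)
-15890 - q(-93, R) = -15890 - (-4 + (41/3)*(-93)*(4 - 93)) = -15890 - (-4 + (41/3)*(-93)*(-89)) = -15890 - (-4 + 113119) = -15890 - 1*113115 = -15890 - 113115 = -129005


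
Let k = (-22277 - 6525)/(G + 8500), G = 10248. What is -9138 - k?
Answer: -85645211/9374 ≈ -9136.5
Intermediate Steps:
k = -14401/9374 (k = (-22277 - 6525)/(10248 + 8500) = -28802/18748 = -28802*1/18748 = -14401/9374 ≈ -1.5363)
-9138 - k = -9138 - 1*(-14401/9374) = -9138 + 14401/9374 = -85645211/9374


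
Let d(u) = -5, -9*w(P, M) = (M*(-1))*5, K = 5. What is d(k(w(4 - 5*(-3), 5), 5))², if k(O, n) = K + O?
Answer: 25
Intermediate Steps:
w(P, M) = 5*M/9 (w(P, M) = -M*(-1)*5/9 = -(-M)*5/9 = -(-5)*M/9 = 5*M/9)
k(O, n) = 5 + O
d(k(w(4 - 5*(-3), 5), 5))² = (-5)² = 25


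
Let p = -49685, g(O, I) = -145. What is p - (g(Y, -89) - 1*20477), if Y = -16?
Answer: -29063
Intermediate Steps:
p - (g(Y, -89) - 1*20477) = -49685 - (-145 - 1*20477) = -49685 - (-145 - 20477) = -49685 - 1*(-20622) = -49685 + 20622 = -29063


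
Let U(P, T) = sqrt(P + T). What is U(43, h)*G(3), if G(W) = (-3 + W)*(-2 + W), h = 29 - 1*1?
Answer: 0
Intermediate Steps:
h = 28 (h = 29 - 1 = 28)
U(43, h)*G(3) = sqrt(43 + 28)*(6 + 3**2 - 5*3) = sqrt(71)*(6 + 9 - 15) = sqrt(71)*0 = 0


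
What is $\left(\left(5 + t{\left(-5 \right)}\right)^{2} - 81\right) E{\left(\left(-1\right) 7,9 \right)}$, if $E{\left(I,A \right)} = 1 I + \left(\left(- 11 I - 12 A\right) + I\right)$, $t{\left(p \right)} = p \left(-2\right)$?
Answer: $-6480$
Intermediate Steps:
$t{\left(p \right)} = - 2 p$
$E{\left(I,A \right)} = - 12 A - 9 I$ ($E{\left(I,A \right)} = I + \left(\left(- 12 A - 11 I\right) + I\right) = I - \left(10 I + 12 A\right) = - 12 A - 9 I$)
$\left(\left(5 + t{\left(-5 \right)}\right)^{2} - 81\right) E{\left(\left(-1\right) 7,9 \right)} = \left(\left(5 - -10\right)^{2} - 81\right) \left(\left(-12\right) 9 - 9 \left(\left(-1\right) 7\right)\right) = \left(\left(5 + 10\right)^{2} - 81\right) \left(-108 - -63\right) = \left(15^{2} - 81\right) \left(-108 + 63\right) = \left(225 - 81\right) \left(-45\right) = 144 \left(-45\right) = -6480$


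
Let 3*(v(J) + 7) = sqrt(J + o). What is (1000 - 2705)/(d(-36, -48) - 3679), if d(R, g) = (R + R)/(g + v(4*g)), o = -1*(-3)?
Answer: 173635247/374532749 + 1116*I*sqrt(21)/374532749 ≈ 0.4636 + 1.3655e-5*I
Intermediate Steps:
o = 3
v(J) = -7 + sqrt(3 + J)/3 (v(J) = -7 + sqrt(J + 3)/3 = -7 + sqrt(3 + J)/3)
d(R, g) = 2*R/(-7 + g + sqrt(3 + 4*g)/3) (d(R, g) = (R + R)/(g + (-7 + sqrt(3 + 4*g)/3)) = (2*R)/(-7 + g + sqrt(3 + 4*g)/3) = 2*R/(-7 + g + sqrt(3 + 4*g)/3))
(1000 - 2705)/(d(-36, -48) - 3679) = (1000 - 2705)/(6*(-36)/(-21 + sqrt(3 + 4*(-48)) + 3*(-48)) - 3679) = -1705/(6*(-36)/(-21 + sqrt(3 - 192) - 144) - 3679) = -1705/(6*(-36)/(-21 + sqrt(-189) - 144) - 3679) = -1705/(6*(-36)/(-21 + 3*I*sqrt(21) - 144) - 3679) = -1705/(6*(-36)/(-165 + 3*I*sqrt(21)) - 3679) = -1705/(-216/(-165 + 3*I*sqrt(21)) - 3679) = -1705/(-3679 - 216/(-165 + 3*I*sqrt(21)))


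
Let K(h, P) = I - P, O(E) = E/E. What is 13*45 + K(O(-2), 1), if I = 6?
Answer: 590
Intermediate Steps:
O(E) = 1
K(h, P) = 6 - P
13*45 + K(O(-2), 1) = 13*45 + (6 - 1*1) = 585 + (6 - 1) = 585 + 5 = 590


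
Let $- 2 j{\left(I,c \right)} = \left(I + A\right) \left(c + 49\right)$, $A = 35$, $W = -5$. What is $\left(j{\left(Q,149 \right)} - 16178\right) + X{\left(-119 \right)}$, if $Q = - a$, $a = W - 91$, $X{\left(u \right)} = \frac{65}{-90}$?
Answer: $- \frac{524659}{18} \approx -29148.0$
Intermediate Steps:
$X{\left(u \right)} = - \frac{13}{18}$ ($X{\left(u \right)} = 65 \left(- \frac{1}{90}\right) = - \frac{13}{18}$)
$a = -96$ ($a = -5 - 91 = -96$)
$Q = 96$ ($Q = \left(-1\right) \left(-96\right) = 96$)
$j{\left(I,c \right)} = - \frac{\left(35 + I\right) \left(49 + c\right)}{2}$ ($j{\left(I,c \right)} = - \frac{\left(I + 35\right) \left(c + 49\right)}{2} = - \frac{\left(35 + I\right) \left(49 + c\right)}{2}$)
$\left(j{\left(Q,149 \right)} - 16178\right) + X{\left(-119 \right)} = \left(\left(- \frac{1715}{2} - 2352 - \frac{5215}{2} - 48 \cdot 149\right) - 16178\right) - \frac{13}{18} = \left(\left(- \frac{1715}{2} - 2352 - \frac{5215}{2} - 7152\right) - 16178\right) - \frac{13}{18} = \left(-12969 - 16178\right) - \frac{13}{18} = -29147 - \frac{13}{18} = - \frac{524659}{18}$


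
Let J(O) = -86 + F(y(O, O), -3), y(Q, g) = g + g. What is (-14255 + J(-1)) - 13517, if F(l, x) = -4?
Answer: -27862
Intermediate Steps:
y(Q, g) = 2*g
J(O) = -90 (J(O) = -86 - 4 = -90)
(-14255 + J(-1)) - 13517 = (-14255 - 90) - 13517 = -14345 - 13517 = -27862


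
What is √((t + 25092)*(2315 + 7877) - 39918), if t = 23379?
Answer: √493976514 ≈ 22226.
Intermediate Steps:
√((t + 25092)*(2315 + 7877) - 39918) = √((23379 + 25092)*(2315 + 7877) - 39918) = √(48471*10192 - 39918) = √(494016432 - 39918) = √493976514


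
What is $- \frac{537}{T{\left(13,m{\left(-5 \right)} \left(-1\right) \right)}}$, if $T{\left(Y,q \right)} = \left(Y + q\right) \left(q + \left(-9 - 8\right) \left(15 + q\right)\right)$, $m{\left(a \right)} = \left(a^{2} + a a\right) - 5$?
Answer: $\frac{179}{4960} \approx 0.036089$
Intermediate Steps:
$m{\left(a \right)} = -5 + 2 a^{2}$ ($m{\left(a \right)} = \left(a^{2} + a^{2}\right) - 5 = 2 a^{2} - 5 = -5 + 2 a^{2}$)
$T{\left(Y,q \right)} = \left(-255 - 16 q\right) \left(Y + q\right)$ ($T{\left(Y,q \right)} = \left(Y + q\right) \left(q - 17 \left(15 + q\right)\right) = \left(Y + q\right) \left(q - \left(255 + 17 q\right)\right) = \left(Y + q\right) \left(-255 - 16 q\right) = \left(-255 - 16 q\right) \left(Y + q\right)$)
$- \frac{537}{T{\left(13,m{\left(-5 \right)} \left(-1\right) \right)}} = - \frac{537}{\left(-255\right) 13 - 255 \left(-5 + 2 \left(-5\right)^{2}\right) \left(-1\right) - 16 \left(\left(-5 + 2 \left(-5\right)^{2}\right) \left(-1\right)\right)^{2} - 208 \left(-5 + 2 \left(-5\right)^{2}\right) \left(-1\right)} = - \frac{537}{-3315 - 255 \left(-5 + 2 \cdot 25\right) \left(-1\right) - 16 \left(\left(-5 + 2 \cdot 25\right) \left(-1\right)\right)^{2} - 208 \left(-5 + 2 \cdot 25\right) \left(-1\right)} = - \frac{537}{-3315 - 255 \left(-5 + 50\right) \left(-1\right) - 16 \left(\left(-5 + 50\right) \left(-1\right)\right)^{2} - 208 \left(-5 + 50\right) \left(-1\right)} = - \frac{537}{-3315 - 255 \cdot 45 \left(-1\right) - 16 \left(45 \left(-1\right)\right)^{2} - 208 \cdot 45 \left(-1\right)} = - \frac{537}{-3315 - -11475 - 16 \left(-45\right)^{2} - 208 \left(-45\right)} = - \frac{537}{-3315 + 11475 - 32400 + 9360} = - \frac{537}{-14880} = \left(-537\right) \left(- \frac{1}{14880}\right) = \frac{179}{4960}$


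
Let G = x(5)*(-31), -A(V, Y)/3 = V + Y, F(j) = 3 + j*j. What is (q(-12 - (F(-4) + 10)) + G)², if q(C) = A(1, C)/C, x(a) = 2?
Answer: 7086244/1681 ≈ 4215.5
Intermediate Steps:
F(j) = 3 + j²
A(V, Y) = -3*V - 3*Y (A(V, Y) = -3*(V + Y) = -3*V - 3*Y)
G = -62 (G = 2*(-31) = -62)
q(C) = (-3 - 3*C)/C (q(C) = (-3*1 - 3*C)/C = (-3 - 3*C)/C)
(q(-12 - (F(-4) + 10)) + G)² = ((-3 - 3/(-12 - ((3 + (-4)²) + 10))) - 62)² = ((-3 - 3/(-12 - ((3 + 16) + 10))) - 62)² = ((-3 - 3/(-12 - (19 + 10))) - 62)² = ((-3 - 3/(-12 - 1*29)) - 62)² = ((-3 - 3/(-12 - 29)) - 62)² = ((-3 - 3/(-41)) - 62)² = ((-3 - 3*(-1/41)) - 62)² = ((-3 + 3/41) - 62)² = (-120/41 - 62)² = (-2662/41)² = 7086244/1681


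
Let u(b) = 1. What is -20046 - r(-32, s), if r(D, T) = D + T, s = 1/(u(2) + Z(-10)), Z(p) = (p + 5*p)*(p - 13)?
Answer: -27639335/1381 ≈ -20014.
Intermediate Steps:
Z(p) = 6*p*(-13 + p) (Z(p) = (6*p)*(-13 + p) = 6*p*(-13 + p))
s = 1/1381 (s = 1/(1 + 6*(-10)*(-13 - 10)) = 1/(1 + 6*(-10)*(-23)) = 1/(1 + 1380) = 1/1381 ≈ 0.00072411)
-20046 - r(-32, s) = -20046 - (-32 + 1/1381) = -20046 - 1*(-44191/1381) = -20046 + 44191/1381 = -27639335/1381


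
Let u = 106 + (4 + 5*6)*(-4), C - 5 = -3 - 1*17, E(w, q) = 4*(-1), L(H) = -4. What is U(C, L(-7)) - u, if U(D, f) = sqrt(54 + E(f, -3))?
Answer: 30 + 5*sqrt(2) ≈ 37.071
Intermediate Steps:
E(w, q) = -4
C = -15 (C = 5 + (-3 - 1*17) = 5 + (-3 - 17) = 5 - 20 = -15)
U(D, f) = 5*sqrt(2) (U(D, f) = sqrt(54 - 4) = sqrt(50) = 5*sqrt(2))
u = -30 (u = 106 + (4 + 30)*(-4) = 106 + 34*(-4) = 106 - 136 = -30)
U(C, L(-7)) - u = 5*sqrt(2) - 1*(-30) = 5*sqrt(2) + 30 = 30 + 5*sqrt(2)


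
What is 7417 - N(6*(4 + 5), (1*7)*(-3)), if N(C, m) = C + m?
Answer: 7384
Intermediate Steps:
7417 - N(6*(4 + 5), (1*7)*(-3)) = 7417 - (6*(4 + 5) + (1*7)*(-3)) = 7417 - (6*9 + 7*(-3)) = 7417 - (54 - 21) = 7417 - 1*33 = 7417 - 33 = 7384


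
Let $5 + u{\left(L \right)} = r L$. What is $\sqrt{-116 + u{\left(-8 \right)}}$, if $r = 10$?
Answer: $i \sqrt{201} \approx 14.177 i$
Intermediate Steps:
$u{\left(L \right)} = -5 + 10 L$
$\sqrt{-116 + u{\left(-8 \right)}} = \sqrt{-116 + \left(-5 + 10 \left(-8\right)\right)} = \sqrt{-116 - 85} = \sqrt{-201} = i \sqrt{201}$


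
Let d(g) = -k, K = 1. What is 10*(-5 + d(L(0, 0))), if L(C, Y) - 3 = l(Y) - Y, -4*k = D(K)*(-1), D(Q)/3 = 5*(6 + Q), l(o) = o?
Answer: -625/2 ≈ -312.50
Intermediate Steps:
D(Q) = 90 + 15*Q (D(Q) = 3*(5*(6 + Q)) = 3*(30 + 5*Q) = 90 + 15*Q)
k = 105/4 (k = -(90 + 15*1)*(-1)/4 = -(90 + 15)*(-1)/4 = -105*(-1)/4 = -¼*(-105) = 105/4 ≈ 26.250)
L(C, Y) = 3 (L(C, Y) = 3 + (Y - Y) = 3 + 0 = 3)
d(g) = -105/4 (d(g) = -1*105/4 = -105/4)
10*(-5 + d(L(0, 0))) = 10*(-5 - 105/4) = 10*(-125/4) = -625/2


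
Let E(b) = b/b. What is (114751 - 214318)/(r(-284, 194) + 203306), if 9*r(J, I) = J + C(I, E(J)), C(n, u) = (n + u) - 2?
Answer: -896103/1829663 ≈ -0.48976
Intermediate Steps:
E(b) = 1
C(n, u) = -2 + n + u
r(J, I) = -⅑ + I/9 + J/9 (r(J, I) = (J + (-2 + I + 1))/9 = (J + (-1 + I))/9 = (-1 + I + J)/9 = -⅑ + I/9 + J/9)
(114751 - 214318)/(r(-284, 194) + 203306) = (114751 - 214318)/((-⅑ + (⅑)*194 + (⅑)*(-284)) + 203306) = -99567/((-⅑ + 194/9 - 284/9) + 203306) = -99567/(-91/9 + 203306) = -99567/1829663/9 = -99567*9/1829663 = -896103/1829663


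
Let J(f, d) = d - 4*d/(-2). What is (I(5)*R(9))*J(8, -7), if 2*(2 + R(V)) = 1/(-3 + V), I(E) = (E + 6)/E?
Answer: 1771/20 ≈ 88.550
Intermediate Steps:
I(E) = (6 + E)/E
R(V) = -2 + 1/(2*(-3 + V))
J(f, d) = 3*d (J(f, d) = d - 4*d*(-1)/2 = d - (-2)*d = d + 2*d = 3*d)
(I(5)*R(9))*J(8, -7) = (((6 + 5)/5)*((13 - 4*9)/(2*(-3 + 9))))*(3*(-7)) = (((1/5)*11)*((1/2)*(13 - 36)/6))*(-21) = (11*((1/2)*(1/6)*(-23))/5)*(-21) = ((11/5)*(-23/12))*(-21) = -253/60*(-21) = 1771/20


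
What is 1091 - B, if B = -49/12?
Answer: 13141/12 ≈ 1095.1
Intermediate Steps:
B = -49/12 ≈ -4.0833
1091 - B = 1091 - 1*(-49/12) = 1091 + 49/12 = 13141/12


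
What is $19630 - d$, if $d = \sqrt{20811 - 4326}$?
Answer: $19630 - \sqrt{16485} \approx 19502.0$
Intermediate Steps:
$d = \sqrt{16485} \approx 128.39$
$19630 - d = 19630 - \sqrt{16485}$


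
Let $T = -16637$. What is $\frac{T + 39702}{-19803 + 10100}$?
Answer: $- \frac{23065}{9703} \approx -2.3771$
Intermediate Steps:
$\frac{T + 39702}{-19803 + 10100} = \frac{-16637 + 39702}{-19803 + 10100} = \frac{23065}{-9703} = 23065 \left(- \frac{1}{9703}\right) = - \frac{23065}{9703}$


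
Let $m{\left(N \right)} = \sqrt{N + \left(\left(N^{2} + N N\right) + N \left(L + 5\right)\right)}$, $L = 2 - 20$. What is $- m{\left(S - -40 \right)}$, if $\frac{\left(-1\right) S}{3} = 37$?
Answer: $- \sqrt{10934} \approx -104.57$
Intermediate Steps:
$L = -18$ ($L = 2 - 20 = -18$)
$S = -111$ ($S = \left(-3\right) 37 = -111$)
$m{\left(N \right)} = \sqrt{- 12 N + 2 N^{2}}$ ($m{\left(N \right)} = \sqrt{N + \left(\left(N^{2} + N N\right) + N \left(-18 + 5\right)\right)} = \sqrt{N + \left(\left(N^{2} + N^{2}\right) + N \left(-13\right)\right)} = \sqrt{N + \left(2 N^{2} - 13 N\right)} = \sqrt{N + \left(- 13 N + 2 N^{2}\right)} = \sqrt{- 12 N + 2 N^{2}}$)
$- m{\left(S - -40 \right)} = - \sqrt{2} \sqrt{\left(-111 - -40\right) \left(-6 - 71\right)} = - \sqrt{2} \sqrt{\left(-111 + 40\right) \left(-6 + \left(-111 + 40\right)\right)} = - \sqrt{2} \sqrt{- 71 \left(-6 - 71\right)} = - \sqrt{2} \sqrt{\left(-71\right) \left(-77\right)} = - \sqrt{2} \sqrt{5467} = - \sqrt{10934}$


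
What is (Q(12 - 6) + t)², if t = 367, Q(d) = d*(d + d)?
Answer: 192721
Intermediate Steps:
Q(d) = 2*d² (Q(d) = d*(2*d) = 2*d²)
(Q(12 - 6) + t)² = (2*(12 - 6)² + 367)² = (2*6² + 367)² = (2*36 + 367)² = (72 + 367)² = 439² = 192721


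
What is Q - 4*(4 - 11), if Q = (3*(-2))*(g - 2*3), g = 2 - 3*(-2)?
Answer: 16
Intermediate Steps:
g = 8 (g = 2 + 6 = 8)
Q = -12 (Q = (3*(-2))*(8 - 2*3) = -6*(8 - 6) = -6*2 = -12)
Q - 4*(4 - 11) = -12 - 4*(4 - 11) = -12 - 4*(-7) = -12 + 28 = 16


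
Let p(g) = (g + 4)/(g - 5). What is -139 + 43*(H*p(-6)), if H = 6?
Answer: -1013/11 ≈ -92.091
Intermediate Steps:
p(g) = (4 + g)/(-5 + g)
-139 + 43*(H*p(-6)) = -139 + 43*(6*((4 - 6)/(-5 - 6))) = -139 + 43*(6*(-2/(-11))) = -139 + 43*(6*(-1/11*(-2))) = -139 + 43*(6*(2/11)) = -139 + 43*(12/11) = -139 + 516/11 = -1013/11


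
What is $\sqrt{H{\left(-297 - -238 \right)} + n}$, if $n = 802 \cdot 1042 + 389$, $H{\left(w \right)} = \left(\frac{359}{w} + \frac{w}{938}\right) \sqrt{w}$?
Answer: $\frac{\sqrt{2560671681702372 - 18828621266 i \sqrt{59}}}{55342} \approx 914.37 - 0.025822 i$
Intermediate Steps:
$H{\left(w \right)} = \sqrt{w} \left(\frac{359}{w} + \frac{w}{938}\right)$ ($H{\left(w \right)} = \left(\frac{359}{w} + w \frac{1}{938}\right) \sqrt{w} = \left(\frac{359}{w} + \frac{w}{938}\right) \sqrt{w} = \sqrt{w} \left(\frac{359}{w} + \frac{w}{938}\right)$)
$n = 836073$ ($n = 835684 + 389 = 836073$)
$\sqrt{H{\left(-297 - -238 \right)} + n} = \sqrt{\frac{336742 + \left(-297 - -238\right)^{2}}{938 \sqrt{-297 - -238}} + 836073} = \sqrt{\frac{336742 + \left(-297 + 238\right)^{2}}{938 \sqrt{-297 + 238}} + 836073} = \sqrt{\frac{336742 + \left(-59\right)^{2}}{938 i \sqrt{59}} + 836073} = \sqrt{\frac{- \frac{i \sqrt{59}}{59} \left(336742 + 3481\right)}{938} + 836073} = \sqrt{\frac{1}{938} \left(- \frac{i \sqrt{59}}{59}\right) 340223 + 836073} = \sqrt{- \frac{340223 i \sqrt{59}}{55342} + 836073} = \sqrt{836073 - \frac{340223 i \sqrt{59}}{55342}}$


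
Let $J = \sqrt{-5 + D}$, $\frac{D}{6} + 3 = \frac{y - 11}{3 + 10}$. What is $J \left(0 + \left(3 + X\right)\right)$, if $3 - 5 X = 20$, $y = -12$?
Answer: $- \frac{2 i \sqrt{5681}}{65} \approx - 2.3192 i$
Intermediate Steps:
$X = - \frac{17}{5}$ ($X = \frac{3}{5} - 4 = - \frac{17}{5} \approx -3.4$)
$D = - \frac{372}{13}$ ($D = -18 + 6 \frac{-12 - 11}{3 + 10} = -18 + 6 \left(- \frac{23}{13}\right) = -18 - \frac{138}{13} = - \frac{372}{13} \approx -28.615$)
$J = \frac{i \sqrt{5681}}{13}$ ($J = \sqrt{-5 - \frac{372}{13}} = \sqrt{- \frac{437}{13}} = \frac{i \sqrt{5681}}{13} \approx 5.7979 i$)
$J \left(0 + \left(3 + X\right)\right) = \frac{i \sqrt{5681}}{13} \left(0 + \left(3 - \frac{17}{5}\right)\right) = \frac{i \sqrt{5681}}{13} \left(0 - \frac{2}{5}\right) = \frac{i \sqrt{5681}}{13} \left(- \frac{2}{5}\right) = - \frac{2 i \sqrt{5681}}{65}$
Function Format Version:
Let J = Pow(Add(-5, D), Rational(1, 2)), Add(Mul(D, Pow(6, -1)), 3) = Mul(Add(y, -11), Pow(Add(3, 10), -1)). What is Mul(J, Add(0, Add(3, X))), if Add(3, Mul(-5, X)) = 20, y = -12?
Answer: Mul(Rational(-2, 65), I, Pow(5681, Rational(1, 2))) ≈ Mul(-2.3192, I)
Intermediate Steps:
X = Rational(-17, 5) (X = Add(Rational(3, 5), Mul(Rational(-1, 5), 20)) = Add(Rational(3, 5), -4) = Rational(-17, 5) ≈ -3.4000)
D = Rational(-372, 13) (D = Add(-18, Mul(6, Mul(Add(-12, -11), Pow(Add(3, 10), -1)))) = Add(-18, Mul(6, Mul(-23, Pow(13, -1)))) = Add(-18, Mul(6, Mul(-23, Rational(1, 13)))) = Add(-18, Mul(6, Rational(-23, 13))) = Add(-18, Rational(-138, 13)) = Rational(-372, 13) ≈ -28.615)
J = Mul(Rational(1, 13), I, Pow(5681, Rational(1, 2))) (J = Pow(Add(-5, Rational(-372, 13)), Rational(1, 2)) = Pow(Rational(-437, 13), Rational(1, 2)) = Mul(Rational(1, 13), I, Pow(5681, Rational(1, 2))) ≈ Mul(5.7979, I))
Mul(J, Add(0, Add(3, X))) = Mul(Mul(Rational(1, 13), I, Pow(5681, Rational(1, 2))), Add(0, Add(3, Rational(-17, 5)))) = Mul(Mul(Rational(1, 13), I, Pow(5681, Rational(1, 2))), Add(0, Rational(-2, 5))) = Mul(Mul(Rational(1, 13), I, Pow(5681, Rational(1, 2))), Rational(-2, 5)) = Mul(Rational(-2, 65), I, Pow(5681, Rational(1, 2)))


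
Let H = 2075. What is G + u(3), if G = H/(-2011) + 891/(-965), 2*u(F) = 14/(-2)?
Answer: -21172657/3881230 ≈ -5.4551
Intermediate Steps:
u(F) = -7/2 (u(F) = (14/(-2))/2 = (14*(-½))/2 = (½)*(-7) = -7/2)
G = -3794176/1940615 (G = 2075/(-2011) + 891/(-965) = 2075*(-1/2011) + 891*(-1/965) = -2075/2011 - 891/965 = -3794176/1940615 ≈ -1.9551)
G + u(3) = -3794176/1940615 - 7/2 = -21172657/3881230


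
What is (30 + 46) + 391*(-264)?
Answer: -103148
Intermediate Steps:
(30 + 46) + 391*(-264) = 76 - 103224 = -103148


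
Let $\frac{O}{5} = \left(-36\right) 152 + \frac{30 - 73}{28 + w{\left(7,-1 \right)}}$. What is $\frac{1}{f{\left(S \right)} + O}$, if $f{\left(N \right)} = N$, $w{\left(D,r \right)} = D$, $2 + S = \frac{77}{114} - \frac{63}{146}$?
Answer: $- \frac{29127}{797144792} \approx -3.6539 \cdot 10^{-5}$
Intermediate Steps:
$S = - \frac{7307}{4161}$ ($S = -2 + \left(\frac{77}{114} - \frac{63}{146}\right) = -2 + \frac{1015}{4161} = - \frac{7307}{4161} \approx -1.7561$)
$O = - \frac{191563}{7}$ ($O = 5 \left(\left(-36\right) 152 + \frac{30 - 73}{28 + 7}\right) = 5 \left(-5472 - \frac{43}{35}\right) = 5 \left(- \frac{191563}{35}\right) = - \frac{191563}{7} \approx -27366.0$)
$\frac{1}{f{\left(S \right)} + O} = \frac{1}{- \frac{7307}{4161} - \frac{191563}{7}} = \frac{1}{- \frac{797144792}{29127}} = - \frac{29127}{797144792}$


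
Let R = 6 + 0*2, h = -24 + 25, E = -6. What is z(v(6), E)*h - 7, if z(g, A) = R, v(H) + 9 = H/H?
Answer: -1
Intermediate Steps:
v(H) = -8 (v(H) = -9 + H/H = -9 + 1 = -8)
h = 1
R = 6 (R = 6 + 0 = 6)
z(g, A) = 6
z(v(6), E)*h - 7 = 6*1 - 7 = 6 - 7 = -1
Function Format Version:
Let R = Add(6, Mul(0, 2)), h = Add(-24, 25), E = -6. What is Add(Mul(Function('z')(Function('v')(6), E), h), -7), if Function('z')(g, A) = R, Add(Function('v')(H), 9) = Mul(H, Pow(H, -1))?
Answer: -1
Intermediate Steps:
Function('v')(H) = -8 (Function('v')(H) = Add(-9, Mul(H, Pow(H, -1))) = Add(-9, 1) = -8)
h = 1
R = 6 (R = Add(6, 0) = 6)
Function('z')(g, A) = 6
Add(Mul(Function('z')(Function('v')(6), E), h), -7) = Add(Mul(6, 1), -7) = Add(6, -7) = -1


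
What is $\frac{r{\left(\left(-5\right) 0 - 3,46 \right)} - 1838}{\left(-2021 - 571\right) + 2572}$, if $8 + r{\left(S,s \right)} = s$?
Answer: $90$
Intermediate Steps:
$r{\left(S,s \right)} = -8 + s$
$\frac{r{\left(\left(-5\right) 0 - 3,46 \right)} - 1838}{\left(-2021 - 571\right) + 2572} = \frac{\left(-8 + 46\right) - 1838}{\left(-2021 - 571\right) + 2572} = \frac{38 - 1838}{\left(-2021 - 571\right) + 2572} = - \frac{1800}{-2592 + 2572} = - \frac{1800}{-20} = \left(-1800\right) \left(- \frac{1}{20}\right) = 90$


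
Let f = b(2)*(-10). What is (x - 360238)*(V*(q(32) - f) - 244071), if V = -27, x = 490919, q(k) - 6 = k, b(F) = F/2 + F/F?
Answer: -32100088797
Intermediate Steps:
b(F) = 1 + F/2 (b(F) = F*(½) + 1 = F/2 + 1 = 1 + F/2)
q(k) = 6 + k
f = -20 (f = (1 + (½)*2)*(-10) = (1 + 1)*(-10) = 2*(-10) = -20)
(x - 360238)*(V*(q(32) - f) - 244071) = (490919 - 360238)*(-27*((6 + 32) - 1*(-20)) - 244071) = 130681*(-27*(38 + 20) - 244071) = 130681*(-27*58 - 244071) = 130681*(-1566 - 244071) = 130681*(-245637) = -32100088797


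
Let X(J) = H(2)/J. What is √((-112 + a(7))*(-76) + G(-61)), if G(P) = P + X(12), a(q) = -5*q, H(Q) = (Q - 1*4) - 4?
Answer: 3*√4938/2 ≈ 105.41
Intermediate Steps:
H(Q) = -8 + Q (H(Q) = (Q - 4) - 4 = (-4 + Q) - 4 = -8 + Q)
X(J) = -6/J (X(J) = (-8 + 2)/J = -6/J)
G(P) = -½ + P (G(P) = P - 6/12 = P - 6*1/12 = P - ½ = -½ + P)
√((-112 + a(7))*(-76) + G(-61)) = √((-112 - 5*7)*(-76) + (-½ - 61)) = √((-112 - 35)*(-76) - 123/2) = √(-147*(-76) - 123/2) = √(11172 - 123/2) = √(22221/2) = 3*√4938/2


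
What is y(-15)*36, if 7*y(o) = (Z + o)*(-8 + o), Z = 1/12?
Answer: 12351/7 ≈ 1764.4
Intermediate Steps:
Z = 1/12 ≈ 0.083333
y(o) = (-8 + o)*(1/12 + o)/7 (y(o) = ((1/12 + o)*(-8 + o))/7 = ((-8 + o)*(1/12 + o))/7 = (-8 + o)*(1/12 + o)/7)
y(-15)*36 = (-2/21 - 95/84*(-15) + (⅐)*(-15)²)*36 = (-2/21 + 475/28 + (⅐)*225)*36 = (-2/21 + 475/28 + 225/7)*36 = (4117/84)*36 = 12351/7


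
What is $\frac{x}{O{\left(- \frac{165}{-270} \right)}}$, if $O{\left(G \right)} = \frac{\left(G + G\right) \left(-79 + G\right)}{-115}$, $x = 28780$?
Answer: $\frac{536171400}{15521} \approx 34545.0$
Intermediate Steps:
$O{\left(G \right)} = - \frac{2 G \left(-79 + G\right)}{115}$ ($O{\left(G \right)} = 2 G \left(-79 + G\right) \left(- \frac{1}{115}\right) = - \frac{2 G \left(-79 + G\right)}{115}$)
$\frac{x}{O{\left(- \frac{165}{-270} \right)}} = \frac{28780}{\frac{2}{115} \left(- \frac{165}{-270}\right) \left(79 - - \frac{165}{-270}\right)} = \frac{28780}{\frac{2}{115} \left(\left(-165\right) \left(- \frac{1}{270}\right)\right) \left(79 - \left(-165\right) \left(- \frac{1}{270}\right)\right)} = \frac{28780}{\frac{2}{115} \cdot \frac{11}{18} \left(79 - \frac{11}{18}\right)} = \frac{28780}{\frac{2}{115} \cdot \frac{11}{18} \cdot \frac{1411}{18}} = \frac{28780}{\frac{15521}{18630}} = 28780 \cdot \frac{18630}{15521} = \frac{536171400}{15521}$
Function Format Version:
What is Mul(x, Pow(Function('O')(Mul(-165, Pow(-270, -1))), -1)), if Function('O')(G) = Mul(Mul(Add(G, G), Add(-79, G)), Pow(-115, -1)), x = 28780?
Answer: Rational(536171400, 15521) ≈ 34545.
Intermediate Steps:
Function('O')(G) = Mul(Rational(-2, 115), G, Add(-79, G)) (Function('O')(G) = Mul(Mul(Mul(2, G), Add(-79, G)), Rational(-1, 115)) = Mul(Mul(2, G, Add(-79, G)), Rational(-1, 115)) = Mul(Rational(-2, 115), G, Add(-79, G)))
Mul(x, Pow(Function('O')(Mul(-165, Pow(-270, -1))), -1)) = Mul(28780, Pow(Mul(Rational(2, 115), Mul(-165, Pow(-270, -1)), Add(79, Mul(-1, Mul(-165, Pow(-270, -1))))), -1)) = Mul(28780, Pow(Mul(Rational(2, 115), Mul(-165, Rational(-1, 270)), Add(79, Mul(-1, Mul(-165, Rational(-1, 270))))), -1)) = Mul(28780, Pow(Mul(Rational(2, 115), Rational(11, 18), Add(79, Mul(-1, Rational(11, 18)))), -1)) = Mul(28780, Pow(Mul(Rational(2, 115), Rational(11, 18), Add(79, Rational(-11, 18))), -1)) = Mul(28780, Pow(Mul(Rational(2, 115), Rational(11, 18), Rational(1411, 18)), -1)) = Mul(28780, Pow(Rational(15521, 18630), -1)) = Mul(28780, Rational(18630, 15521)) = Rational(536171400, 15521)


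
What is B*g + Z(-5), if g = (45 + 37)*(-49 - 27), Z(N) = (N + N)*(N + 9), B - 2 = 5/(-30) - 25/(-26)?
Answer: -680848/39 ≈ -17458.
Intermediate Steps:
B = 109/39 (B = 2 + (5/(-30) - 25/(-26)) = 2 + (5*(-1/30) - 25*(-1/26)) = 2 + (-⅙ + 25/26) = 2 + 31/39 = 109/39 ≈ 2.7949)
Z(N) = 2*N*(9 + N) (Z(N) = (2*N)*(9 + N) = 2*N*(9 + N))
g = -6232 (g = 82*(-76) = -6232)
B*g + Z(-5) = (109/39)*(-6232) + 2*(-5)*(9 - 5) = -679288/39 + 2*(-5)*4 = -679288/39 - 40 = -680848/39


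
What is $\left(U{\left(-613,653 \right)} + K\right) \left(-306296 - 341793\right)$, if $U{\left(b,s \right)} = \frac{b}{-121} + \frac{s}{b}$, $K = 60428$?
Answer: $- \frac{2905008910029200}{74173} \approx -3.9165 \cdot 10^{10}$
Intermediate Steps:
$U{\left(b,s \right)} = - \frac{b}{121} + \frac{s}{b}$ ($U{\left(b,s \right)} = b \left(- \frac{1}{121}\right) + \frac{s}{b} = - \frac{b}{121} + \frac{s}{b}$)
$\left(U{\left(-613,653 \right)} + K\right) \left(-306296 - 341793\right) = \left(\left(\left(- \frac{1}{121}\right) \left(-613\right) + \frac{653}{-613}\right) + 60428\right) \left(-306296 - 341793\right) = \left(\left(\frac{613}{121} + 653 \left(- \frac{1}{613}\right)\right) + 60428\right) \left(-648089\right) = \left(\left(\frac{613}{121} - \frac{653}{613}\right) + 60428\right) \left(-648089\right) = \left(\frac{296756}{74173} + 60428\right) \left(-648089\right) = \frac{4482422800}{74173} \left(-648089\right) = - \frac{2905008910029200}{74173}$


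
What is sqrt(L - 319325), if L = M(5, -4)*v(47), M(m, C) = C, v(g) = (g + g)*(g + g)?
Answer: I*sqrt(354669) ≈ 595.54*I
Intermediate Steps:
v(g) = 4*g**2 (v(g) = (2*g)*(2*g) = 4*g**2)
L = -35344 (L = -16*47**2 = -16*2209 = -4*8836 = -35344)
sqrt(L - 319325) = sqrt(-35344 - 319325) = sqrt(-354669) = I*sqrt(354669)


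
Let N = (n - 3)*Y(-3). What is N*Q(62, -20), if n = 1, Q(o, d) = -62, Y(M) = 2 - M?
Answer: 620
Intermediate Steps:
N = -10 (N = (1 - 3)*(2 - 1*(-3)) = -2*(2 + 3) = -2*5 = -10)
N*Q(62, -20) = -10*(-62) = 620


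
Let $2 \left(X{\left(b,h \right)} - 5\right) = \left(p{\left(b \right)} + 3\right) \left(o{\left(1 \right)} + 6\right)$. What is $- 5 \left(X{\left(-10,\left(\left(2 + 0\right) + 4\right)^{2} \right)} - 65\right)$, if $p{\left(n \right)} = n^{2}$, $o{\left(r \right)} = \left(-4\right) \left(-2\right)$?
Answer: $-3305$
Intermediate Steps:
$o{\left(r \right)} = 8$
$X{\left(b,h \right)} = 26 + 7 b^{2}$ ($X{\left(b,h \right)} = 5 + \frac{\left(b^{2} + 3\right) \left(8 + 6\right)}{2} = 5 + \frac{\left(3 + b^{2}\right) 14}{2} = 5 + \frac{42 + 14 b^{2}}{2} = 5 + \left(21 + 7 b^{2}\right) = 26 + 7 b^{2}$)
$- 5 \left(X{\left(-10,\left(\left(2 + 0\right) + 4\right)^{2} \right)} - 65\right) = - 5 \left(\left(26 + 7 \left(-10\right)^{2}\right) - 65\right) = - 5 \left(\left(26 + 7 \cdot 100\right) - 65\right) = - 5 \left(\left(26 + 700\right) - 65\right) = - 5 \left(726 - 65\right) = \left(-5\right) 661 = -3305$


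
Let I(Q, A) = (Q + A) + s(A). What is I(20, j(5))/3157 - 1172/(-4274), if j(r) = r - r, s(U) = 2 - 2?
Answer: 1892742/6746509 ≈ 0.28055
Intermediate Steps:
s(U) = 0
j(r) = 0
I(Q, A) = A + Q (I(Q, A) = (Q + A) + 0 = (A + Q) + 0 = A + Q)
I(20, j(5))/3157 - 1172/(-4274) = (0 + 20)/3157 - 1172/(-4274) = 20*(1/3157) - 1172*(-1/4274) = 20/3157 + 586/2137 = 1892742/6746509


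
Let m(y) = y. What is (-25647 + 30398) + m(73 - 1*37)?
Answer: 4787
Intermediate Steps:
(-25647 + 30398) + m(73 - 1*37) = (-25647 + 30398) + (73 - 1*37) = 4751 + (73 - 37) = 4751 + 36 = 4787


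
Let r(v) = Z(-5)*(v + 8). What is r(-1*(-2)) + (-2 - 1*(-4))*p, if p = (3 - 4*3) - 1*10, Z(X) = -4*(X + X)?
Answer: 362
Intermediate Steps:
Z(X) = -8*X
r(v) = 320 + 40*v (r(v) = (-8*(-5))*(v + 8) = 40*(8 + v) = 320 + 40*v)
p = -19 (p = (3 - 12) - 10 = -9 - 10 = -19)
r(-1*(-2)) + (-2 - 1*(-4))*p = (320 + 40*(-1*(-2))) + (-2 - 1*(-4))*(-19) = (320 + 40*2) + (-2 + 4)*(-19) = (320 + 80) + 2*(-19) = 400 - 38 = 362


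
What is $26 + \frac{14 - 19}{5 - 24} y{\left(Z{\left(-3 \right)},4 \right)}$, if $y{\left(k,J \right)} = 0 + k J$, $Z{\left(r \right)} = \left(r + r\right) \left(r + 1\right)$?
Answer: $\frac{734}{19} \approx 38.632$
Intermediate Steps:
$Z{\left(r \right)} = 2 r \left(1 + r\right)$
$y{\left(k,J \right)} = J k$ ($y{\left(k,J \right)} = 0 + J k = J k$)
$26 + \frac{14 - 19}{5 - 24} y{\left(Z{\left(-3 \right)},4 \right)} = 26 + \frac{14 - 19}{5 - 24} \cdot 4 \cdot 2 \left(-3\right) \left(1 - 3\right) = 26 + - \frac{5}{-19} \cdot 4 \cdot 2 \left(-3\right) \left(-2\right) = 26 + \left(-5\right) \left(- \frac{1}{19}\right) 4 \cdot 12 = 26 + \frac{5}{19} \cdot 48 = 26 + \frac{240}{19} = \frac{734}{19}$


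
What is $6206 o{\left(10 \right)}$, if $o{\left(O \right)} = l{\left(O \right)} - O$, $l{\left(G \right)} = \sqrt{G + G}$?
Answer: $-62060 + 12412 \sqrt{5} \approx -34306.0$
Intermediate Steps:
$l{\left(G \right)} = \sqrt{2} \sqrt{G}$ ($l{\left(G \right)} = \sqrt{2 G} = \sqrt{2} \sqrt{G}$)
$o{\left(O \right)} = - O + \sqrt{2} \sqrt{O}$ ($o{\left(O \right)} = \sqrt{2} \sqrt{O} - O = - O + \sqrt{2} \sqrt{O}$)
$6206 o{\left(10 \right)} = 6206 \left(\left(-1\right) 10 + \sqrt{2} \sqrt{10}\right) = 6206 \left(-10 + 2 \sqrt{5}\right) = -62060 + 12412 \sqrt{5}$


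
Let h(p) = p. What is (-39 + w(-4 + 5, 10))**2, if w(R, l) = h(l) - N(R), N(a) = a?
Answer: 900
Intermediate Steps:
w(R, l) = l - R
(-39 + w(-4 + 5, 10))**2 = (-39 + (10 - (-4 + 5)))**2 = (-39 + (10 - 1*1))**2 = (-39 + (10 - 1))**2 = (-39 + 9)**2 = (-30)**2 = 900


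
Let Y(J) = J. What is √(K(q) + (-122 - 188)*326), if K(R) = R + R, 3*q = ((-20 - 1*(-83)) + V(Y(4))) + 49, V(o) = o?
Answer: 2*I*√227211/3 ≈ 317.78*I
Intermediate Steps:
q = 116/3 (q = (((-20 - 1*(-83)) + 4) + 49)/3 = (((-20 + 83) + 4) + 49)/3 = ((63 + 4) + 49)/3 = (67 + 49)/3 = (⅓)*116 = 116/3 ≈ 38.667)
K(R) = 2*R
√(K(q) + (-122 - 188)*326) = √(2*(116/3) + (-122 - 188)*326) = √(232/3 - 310*326) = √(232/3 - 101060) = √(-302948/3) = 2*I*√227211/3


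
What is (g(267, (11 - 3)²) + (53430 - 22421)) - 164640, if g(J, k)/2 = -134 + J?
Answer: -133365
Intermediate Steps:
g(J, k) = -268 + 2*J (g(J, k) = 2*(-134 + J) = -268 + 2*J)
(g(267, (11 - 3)²) + (53430 - 22421)) - 164640 = ((-268 + 2*267) + (53430 - 22421)) - 164640 = ((-268 + 534) + 31009) - 164640 = (266 + 31009) - 164640 = 31275 - 164640 = -133365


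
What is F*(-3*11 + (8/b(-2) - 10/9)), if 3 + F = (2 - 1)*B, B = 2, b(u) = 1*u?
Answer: 343/9 ≈ 38.111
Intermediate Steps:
b(u) = u
F = -1 (F = -3 + (2 - 1)*2 = -3 + 1*2 = -3 + 2 = -1)
F*(-3*11 + (8/b(-2) - 10/9)) = -(-3*11 + (8/(-2) - 10/9)) = -(-33 + (8*(-½) - 10*⅑)) = -(-33 + (-4 - 10/9)) = -(-33 - 46/9) = -1*(-343/9) = 343/9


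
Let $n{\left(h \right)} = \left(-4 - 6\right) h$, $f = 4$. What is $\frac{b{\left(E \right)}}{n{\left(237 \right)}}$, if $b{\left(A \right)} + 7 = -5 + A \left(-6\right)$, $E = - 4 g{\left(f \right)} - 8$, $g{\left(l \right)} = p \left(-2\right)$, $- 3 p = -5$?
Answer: $\frac{22}{1185} \approx 0.018565$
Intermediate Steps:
$p = \frac{5}{3}$ ($p = \left(- \frac{1}{3}\right) \left(-5\right) = \frac{5}{3} \approx 1.6667$)
$n{\left(h \right)} = - 10 h$
$g{\left(l \right)} = - \frac{10}{3}$ ($g{\left(l \right)} = \frac{5}{3} \left(-2\right) = - \frac{10}{3}$)
$E = \frac{16}{3}$ ($E = \left(-4\right) \left(- \frac{10}{3}\right) - 8 = \frac{40}{3} - 8 = \frac{16}{3} \approx 5.3333$)
$b{\left(A \right)} = -12 - 6 A$ ($b{\left(A \right)} = -7 + \left(-5 + A \left(-6\right)\right) = -7 - \left(5 + 6 A\right) = -12 - 6 A$)
$\frac{b{\left(E \right)}}{n{\left(237 \right)}} = \frac{-12 - 32}{\left(-10\right) 237} = \frac{-12 - 32}{-2370} = \left(-44\right) \left(- \frac{1}{2370}\right) = \frac{22}{1185}$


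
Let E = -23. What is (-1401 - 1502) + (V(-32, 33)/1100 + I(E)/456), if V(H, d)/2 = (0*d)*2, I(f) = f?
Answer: -1323791/456 ≈ -2903.1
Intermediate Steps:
V(H, d) = 0 (V(H, d) = 2*((0*d)*2) = 2*(0*2) = 2*0 = 0)
(-1401 - 1502) + (V(-32, 33)/1100 + I(E)/456) = (-1401 - 1502) + (0/1100 - 23/456) = -2903 + (0*(1/1100) - 23*1/456) = -2903 + (0 - 23/456) = -2903 - 23/456 = -1323791/456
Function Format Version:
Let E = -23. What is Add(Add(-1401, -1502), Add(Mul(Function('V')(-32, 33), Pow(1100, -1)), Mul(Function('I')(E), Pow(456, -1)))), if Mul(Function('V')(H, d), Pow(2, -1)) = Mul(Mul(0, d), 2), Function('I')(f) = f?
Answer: Rational(-1323791, 456) ≈ -2903.1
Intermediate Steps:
Function('V')(H, d) = 0 (Function('V')(H, d) = Mul(2, Mul(Mul(0, d), 2)) = Mul(2, Mul(0, 2)) = Mul(2, 0) = 0)
Add(Add(-1401, -1502), Add(Mul(Function('V')(-32, 33), Pow(1100, -1)), Mul(Function('I')(E), Pow(456, -1)))) = Add(Add(-1401, -1502), Add(Mul(0, Pow(1100, -1)), Mul(-23, Pow(456, -1)))) = Add(-2903, Add(Mul(0, Rational(1, 1100)), Mul(-23, Rational(1, 456)))) = Add(-2903, Add(0, Rational(-23, 456))) = Add(-2903, Rational(-23, 456)) = Rational(-1323791, 456)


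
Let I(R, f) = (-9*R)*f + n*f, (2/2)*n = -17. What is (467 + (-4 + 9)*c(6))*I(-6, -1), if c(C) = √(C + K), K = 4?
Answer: -17279 - 185*√10 ≈ -17864.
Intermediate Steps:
n = -17
c(C) = √(4 + C) (c(C) = √(C + 4) = √(4 + C))
I(R, f) = -17*f - 9*R*f (I(R, f) = (-9*R)*f - 17*f = -9*R*f - 17*f = -17*f - 9*R*f)
(467 + (-4 + 9)*c(6))*I(-6, -1) = (467 + (-4 + 9)*√(4 + 6))*(-1*(-1)*(17 + 9*(-6))) = (467 + 5*√10)*(-1*(-1)*(17 - 54)) = (467 + 5*√10)*(-1*(-1)*(-37)) = (467 + 5*√10)*(-37) = -17279 - 185*√10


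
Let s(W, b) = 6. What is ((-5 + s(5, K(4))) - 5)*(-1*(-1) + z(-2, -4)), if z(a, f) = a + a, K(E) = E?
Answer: 12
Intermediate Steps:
z(a, f) = 2*a
((-5 + s(5, K(4))) - 5)*(-1*(-1) + z(-2, -4)) = ((-5 + 6) - 5)*(-1*(-1) + 2*(-2)) = (1 - 5)*(1 - 4) = -4*(-3) = 12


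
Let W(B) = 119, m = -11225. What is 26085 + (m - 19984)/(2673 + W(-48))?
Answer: 72798111/2792 ≈ 26074.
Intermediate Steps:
26085 + (m - 19984)/(2673 + W(-48)) = 26085 + (-11225 - 19984)/(2673 + 119) = 26085 - 31209/2792 = 72798111/2792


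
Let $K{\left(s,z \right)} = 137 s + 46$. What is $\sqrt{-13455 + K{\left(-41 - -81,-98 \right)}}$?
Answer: $3 i \sqrt{881} \approx 89.045 i$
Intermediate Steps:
$K{\left(s,z \right)} = 46 + 137 s$
$\sqrt{-13455 + K{\left(-41 - -81,-98 \right)}} = \sqrt{-13455 + \left(46 + 137 \left(-41 - -81\right)\right)} = \sqrt{-13455 + \left(46 + 137 \left(-41 + 81\right)\right)} = \sqrt{-13455 + \left(46 + 137 \cdot 40\right)} = \sqrt{-13455 + \left(46 + 5480\right)} = \sqrt{-13455 + 5526} = \sqrt{-7929} = 3 i \sqrt{881}$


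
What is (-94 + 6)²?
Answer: 7744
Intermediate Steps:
(-94 + 6)² = (-88)² = 7744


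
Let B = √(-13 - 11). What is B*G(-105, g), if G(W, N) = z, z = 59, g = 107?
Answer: 118*I*√6 ≈ 289.04*I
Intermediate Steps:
G(W, N) = 59
B = 2*I*√6 (B = √(-24) = 2*I*√6 ≈ 4.899*I)
B*G(-105, g) = (2*I*√6)*59 = 118*I*√6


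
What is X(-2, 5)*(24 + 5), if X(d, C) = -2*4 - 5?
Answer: -377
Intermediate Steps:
X(d, C) = -13 (X(d, C) = -8 - 5 = -13)
X(-2, 5)*(24 + 5) = -13*(24 + 5) = -13*29 = -377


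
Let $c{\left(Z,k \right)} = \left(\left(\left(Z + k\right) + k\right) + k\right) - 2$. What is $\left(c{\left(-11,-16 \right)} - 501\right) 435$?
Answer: $-244470$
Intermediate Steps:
$c{\left(Z,k \right)} = -2 + Z + 3 k$ ($c{\left(Z,k \right)} = \left(\left(Z + 2 k\right) + k\right) - 2 = \left(Z + 3 k\right) - 2 = -2 + Z + 3 k$)
$\left(c{\left(-11,-16 \right)} - 501\right) 435 = \left(\left(-2 - 11 + 3 \left(-16\right)\right) - 501\right) 435 = \left(\left(-2 - 11 - 48\right) - 501\right) 435 = \left(-61 - 501\right) 435 = \left(-562\right) 435 = -244470$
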